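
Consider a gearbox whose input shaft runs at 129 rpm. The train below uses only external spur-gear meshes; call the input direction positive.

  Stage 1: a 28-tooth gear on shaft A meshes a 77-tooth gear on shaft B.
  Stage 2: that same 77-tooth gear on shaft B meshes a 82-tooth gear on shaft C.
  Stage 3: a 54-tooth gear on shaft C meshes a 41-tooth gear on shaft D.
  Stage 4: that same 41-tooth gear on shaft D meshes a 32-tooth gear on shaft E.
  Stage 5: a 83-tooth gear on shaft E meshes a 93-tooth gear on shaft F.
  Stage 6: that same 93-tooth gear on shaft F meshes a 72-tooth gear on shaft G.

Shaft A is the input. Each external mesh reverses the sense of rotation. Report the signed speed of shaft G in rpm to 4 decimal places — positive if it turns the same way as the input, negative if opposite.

Stage 1 [28T→77T]: ω = 129.0000×28/77 = 46.9091 rpm, dir flips to −; running = −46.9091
Stage 2 [77T→82T]: ω = 46.9091×77/82 = 44.0488 rpm, dir flips to +; running = +44.0488
Stage 3 [54T→41T]: ω = 44.0488×54/41 = 58.0155 rpm, dir flips to −; running = −58.0155
Stage 4 [41T→32T]: ω = 58.0155×41/32 = 74.3323 rpm, dir flips to +; running = +74.3323
Stage 5 [83T→93T]: ω = 74.3323×83/93 = 66.3396 rpm, dir flips to −; running = −66.3396
Stage 6 [93T→72T]: ω = 66.3396×93/72 = 85.6886 rpm, dir flips to +; running = +85.6886

+85.6886 rpm (same as input, |ω| = 85.6886 rpm)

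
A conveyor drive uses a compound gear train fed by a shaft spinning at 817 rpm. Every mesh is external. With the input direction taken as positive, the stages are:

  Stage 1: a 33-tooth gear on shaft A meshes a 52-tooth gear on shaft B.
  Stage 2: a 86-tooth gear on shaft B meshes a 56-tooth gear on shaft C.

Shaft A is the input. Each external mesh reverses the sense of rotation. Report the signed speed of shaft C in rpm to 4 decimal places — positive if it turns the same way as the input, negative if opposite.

+796.2383 rpm (same as input, |ω| = 796.2383 rpm)

Stage 1 [33T→52T]: ω = 817.0000×33/52 = 518.4808 rpm, dir flips to −; running = −518.4808
Stage 2 [86T→56T]: ω = 518.4808×86/56 = 796.2383 rpm, dir flips to +; running = +796.2383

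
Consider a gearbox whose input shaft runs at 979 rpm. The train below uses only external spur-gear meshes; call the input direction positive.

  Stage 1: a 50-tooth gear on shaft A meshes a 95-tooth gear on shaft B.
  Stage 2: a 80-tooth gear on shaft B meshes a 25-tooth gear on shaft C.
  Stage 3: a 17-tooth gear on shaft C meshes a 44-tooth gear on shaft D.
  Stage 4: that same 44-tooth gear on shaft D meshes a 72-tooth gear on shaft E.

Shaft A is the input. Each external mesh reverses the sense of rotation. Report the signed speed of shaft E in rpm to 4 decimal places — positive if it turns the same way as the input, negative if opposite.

Stage 1 [50T→95T]: ω = 979.0000×50/95 = 515.2632 rpm, dir flips to −; running = −515.2632
Stage 2 [80T→25T]: ω = 515.2632×80/25 = 1648.8421 rpm, dir flips to +; running = +1648.8421
Stage 3 [17T→44T]: ω = 1648.8421×17/44 = 637.0526 rpm, dir flips to −; running = −637.0526
Stage 4 [44T→72T]: ω = 637.0526×44/72 = 389.3099 rpm, dir flips to +; running = +389.3099

+389.3099 rpm (same as input, |ω| = 389.3099 rpm)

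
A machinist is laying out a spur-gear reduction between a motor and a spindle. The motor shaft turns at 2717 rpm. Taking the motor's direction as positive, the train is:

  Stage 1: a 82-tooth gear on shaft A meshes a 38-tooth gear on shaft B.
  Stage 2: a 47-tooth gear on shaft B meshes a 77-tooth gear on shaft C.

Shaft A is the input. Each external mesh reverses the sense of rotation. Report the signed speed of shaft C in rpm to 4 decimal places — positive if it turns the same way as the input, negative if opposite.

Stage 1 [82T→38T]: ω = 2717.0000×82/38 = 5863.0000 rpm, dir flips to −; running = −5863.0000
Stage 2 [47T→77T]: ω = 5863.0000×47/77 = 3578.7143 rpm, dir flips to +; running = +3578.7143

+3578.7143 rpm (same as input, |ω| = 3578.7143 rpm)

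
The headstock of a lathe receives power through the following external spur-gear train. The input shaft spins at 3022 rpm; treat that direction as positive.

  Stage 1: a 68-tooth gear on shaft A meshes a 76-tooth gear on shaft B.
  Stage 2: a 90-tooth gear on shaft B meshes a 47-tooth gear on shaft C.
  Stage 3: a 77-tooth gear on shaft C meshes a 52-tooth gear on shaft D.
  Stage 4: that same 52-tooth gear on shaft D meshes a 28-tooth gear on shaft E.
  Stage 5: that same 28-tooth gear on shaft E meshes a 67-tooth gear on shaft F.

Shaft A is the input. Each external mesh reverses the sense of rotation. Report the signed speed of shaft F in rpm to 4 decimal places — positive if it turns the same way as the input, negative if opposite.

-5950.4575 rpm (opposite to input, |ω| = 5950.4575 rpm)

Stage 1 [68T→76T]: ω = 3022.0000×68/76 = 2703.8947 rpm, dir flips to −; running = −2703.8947
Stage 2 [90T→47T]: ω = 2703.8947×90/47 = 5177.6708 rpm, dir flips to +; running = +5177.6708
Stage 3 [77T→52T]: ω = 5177.6708×77/52 = 7666.9356 rpm, dir flips to −; running = −7666.9356
Stage 4 [52T→28T]: ω = 7666.9356×52/28 = 14238.5946 rpm, dir flips to +; running = +14238.5946
Stage 5 [28T→67T]: ω = 14238.5946×28/67 = 5950.4575 rpm, dir flips to −; running = −5950.4575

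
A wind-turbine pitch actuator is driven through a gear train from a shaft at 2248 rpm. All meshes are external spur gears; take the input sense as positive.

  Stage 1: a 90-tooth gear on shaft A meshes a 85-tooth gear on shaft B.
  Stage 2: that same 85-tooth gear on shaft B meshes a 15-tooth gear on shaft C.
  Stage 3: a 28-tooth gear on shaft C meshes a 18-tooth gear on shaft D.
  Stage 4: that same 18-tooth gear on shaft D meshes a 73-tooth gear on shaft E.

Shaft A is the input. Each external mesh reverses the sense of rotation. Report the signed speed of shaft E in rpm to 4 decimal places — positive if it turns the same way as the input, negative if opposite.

+5173.4795 rpm (same as input, |ω| = 5173.4795 rpm)

Stage 1 [90T→85T]: ω = 2248.0000×90/85 = 2380.2353 rpm, dir flips to −; running = −2380.2353
Stage 2 [85T→15T]: ω = 2380.2353×85/15 = 13488.0000 rpm, dir flips to +; running = +13488.0000
Stage 3 [28T→18T]: ω = 13488.0000×28/18 = 20981.3333 rpm, dir flips to −; running = −20981.3333
Stage 4 [18T→73T]: ω = 20981.3333×18/73 = 5173.4795 rpm, dir flips to +; running = +5173.4795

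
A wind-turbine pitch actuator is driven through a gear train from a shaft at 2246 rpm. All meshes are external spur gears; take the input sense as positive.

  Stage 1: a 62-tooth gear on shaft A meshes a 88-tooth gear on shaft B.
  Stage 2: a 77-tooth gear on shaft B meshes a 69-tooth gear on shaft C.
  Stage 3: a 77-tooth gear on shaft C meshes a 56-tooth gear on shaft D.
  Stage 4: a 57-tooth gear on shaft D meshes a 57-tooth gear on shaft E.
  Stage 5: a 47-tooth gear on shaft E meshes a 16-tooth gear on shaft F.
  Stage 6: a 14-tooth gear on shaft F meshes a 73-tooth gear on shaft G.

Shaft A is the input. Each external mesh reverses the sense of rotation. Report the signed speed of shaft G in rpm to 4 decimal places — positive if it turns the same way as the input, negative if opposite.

Stage 1 [62T→88T]: ω = 2246.0000×62/88 = 1582.4091 rpm, dir flips to −; running = −1582.4091
Stage 2 [77T→69T]: ω = 1582.4091×77/69 = 1765.8768 rpm, dir flips to +; running = +1765.8768
Stage 3 [77T→56T]: ω = 1765.8768×77/56 = 2428.0806 rpm, dir flips to −; running = −2428.0806
Stage 4 [57T→57T]: ω = 2428.0806×57/57 = 2428.0806 rpm, dir flips to +; running = +2428.0806
Stage 5 [47T→16T]: ω = 2428.0806×47/16 = 7132.4868 rpm, dir flips to −; running = −7132.4868
Stage 6 [14T→73T]: ω = 7132.4868×14/73 = 1367.8742 rpm, dir flips to +; running = +1367.8742

+1367.8742 rpm (same as input, |ω| = 1367.8742 rpm)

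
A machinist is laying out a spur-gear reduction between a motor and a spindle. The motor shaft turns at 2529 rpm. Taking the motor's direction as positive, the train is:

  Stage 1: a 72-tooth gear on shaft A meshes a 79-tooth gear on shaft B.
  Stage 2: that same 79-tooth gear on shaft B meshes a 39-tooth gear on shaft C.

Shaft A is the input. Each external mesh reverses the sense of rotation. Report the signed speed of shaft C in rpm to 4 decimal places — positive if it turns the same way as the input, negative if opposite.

+4668.9231 rpm (same as input, |ω| = 4668.9231 rpm)

Stage 1 [72T→79T]: ω = 2529.0000×72/79 = 2304.9114 rpm, dir flips to −; running = −2304.9114
Stage 2 [79T→39T]: ω = 2304.9114×79/39 = 4668.9231 rpm, dir flips to +; running = +4668.9231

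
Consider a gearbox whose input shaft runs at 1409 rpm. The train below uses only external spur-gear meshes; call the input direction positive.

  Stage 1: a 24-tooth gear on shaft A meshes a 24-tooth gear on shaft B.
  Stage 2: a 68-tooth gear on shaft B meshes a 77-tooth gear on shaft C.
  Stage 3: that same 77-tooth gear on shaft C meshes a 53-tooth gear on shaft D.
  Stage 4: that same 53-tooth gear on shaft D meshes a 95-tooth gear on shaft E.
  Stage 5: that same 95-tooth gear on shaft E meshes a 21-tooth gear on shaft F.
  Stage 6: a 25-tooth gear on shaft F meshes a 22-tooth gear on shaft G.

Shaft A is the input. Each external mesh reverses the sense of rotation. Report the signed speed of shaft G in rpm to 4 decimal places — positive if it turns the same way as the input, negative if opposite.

+5184.6320 rpm (same as input, |ω| = 5184.6320 rpm)

Stage 1 [24T→24T]: ω = 1409.0000×24/24 = 1409.0000 rpm, dir flips to −; running = −1409.0000
Stage 2 [68T→77T]: ω = 1409.0000×68/77 = 1244.3117 rpm, dir flips to +; running = +1244.3117
Stage 3 [77T→53T]: ω = 1244.3117×77/53 = 1807.7736 rpm, dir flips to −; running = −1807.7736
Stage 4 [53T→95T]: ω = 1807.7736×53/95 = 1008.5474 rpm, dir flips to +; running = +1008.5474
Stage 5 [95T→21T]: ω = 1008.5474×95/21 = 4562.4762 rpm, dir flips to −; running = −4562.4762
Stage 6 [25T→22T]: ω = 4562.4762×25/22 = 5184.6320 rpm, dir flips to +; running = +5184.6320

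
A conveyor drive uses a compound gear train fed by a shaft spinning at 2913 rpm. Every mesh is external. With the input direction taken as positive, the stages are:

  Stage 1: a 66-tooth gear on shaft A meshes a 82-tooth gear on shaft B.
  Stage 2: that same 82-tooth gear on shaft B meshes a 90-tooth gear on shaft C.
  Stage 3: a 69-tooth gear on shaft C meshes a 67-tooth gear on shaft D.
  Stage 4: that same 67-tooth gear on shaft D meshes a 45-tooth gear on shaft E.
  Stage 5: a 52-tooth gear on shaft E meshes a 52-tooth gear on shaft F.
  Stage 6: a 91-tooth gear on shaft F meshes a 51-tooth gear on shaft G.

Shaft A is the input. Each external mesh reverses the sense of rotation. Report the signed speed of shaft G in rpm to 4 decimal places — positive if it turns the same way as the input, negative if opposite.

+5844.5315 rpm (same as input, |ω| = 5844.5315 rpm)

Stage 1 [66T→82T]: ω = 2913.0000×66/82 = 2344.6098 rpm, dir flips to −; running = −2344.6098
Stage 2 [82T→90T]: ω = 2344.6098×82/90 = 2136.2000 rpm, dir flips to +; running = +2136.2000
Stage 3 [69T→67T]: ω = 2136.2000×69/67 = 2199.9672 rpm, dir flips to −; running = −2199.9672
Stage 4 [67T→45T]: ω = 2199.9672×67/45 = 3275.5067 rpm, dir flips to +; running = +3275.5067
Stage 5 [52T→52T]: ω = 3275.5067×52/52 = 3275.5067 rpm, dir flips to −; running = −3275.5067
Stage 6 [91T→51T]: ω = 3275.5067×91/51 = 5844.5315 rpm, dir flips to +; running = +5844.5315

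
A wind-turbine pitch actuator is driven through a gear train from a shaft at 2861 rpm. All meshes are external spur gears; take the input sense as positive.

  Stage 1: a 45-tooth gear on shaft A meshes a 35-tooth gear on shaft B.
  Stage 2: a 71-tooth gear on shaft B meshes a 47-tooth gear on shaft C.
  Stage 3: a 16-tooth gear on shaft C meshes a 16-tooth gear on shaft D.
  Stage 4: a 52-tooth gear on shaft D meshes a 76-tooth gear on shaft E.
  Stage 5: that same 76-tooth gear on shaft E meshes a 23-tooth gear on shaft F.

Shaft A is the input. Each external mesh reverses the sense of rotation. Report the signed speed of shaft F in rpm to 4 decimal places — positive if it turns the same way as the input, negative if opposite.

-12563.1437 rpm (opposite to input, |ω| = 12563.1437 rpm)

Stage 1 [45T→35T]: ω = 2861.0000×45/35 = 3678.4286 rpm, dir flips to −; running = −3678.4286
Stage 2 [71T→47T]: ω = 3678.4286×71/47 = 5556.7751 rpm, dir flips to +; running = +5556.7751
Stage 3 [16T→16T]: ω = 5556.7751×16/16 = 5556.7751 rpm, dir flips to −; running = −5556.7751
Stage 4 [52T→76T]: ω = 5556.7751×52/76 = 3802.0040 rpm, dir flips to +; running = +3802.0040
Stage 5 [76T→23T]: ω = 3802.0040×76/23 = 12563.1437 rpm, dir flips to −; running = −12563.1437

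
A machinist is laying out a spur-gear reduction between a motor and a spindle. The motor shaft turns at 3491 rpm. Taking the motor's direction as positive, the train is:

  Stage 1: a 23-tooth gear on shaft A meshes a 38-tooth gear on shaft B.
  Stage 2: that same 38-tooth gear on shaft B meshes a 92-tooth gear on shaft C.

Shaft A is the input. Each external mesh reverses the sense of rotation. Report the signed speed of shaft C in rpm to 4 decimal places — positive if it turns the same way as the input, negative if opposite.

+872.7500 rpm (same as input, |ω| = 872.7500 rpm)

Stage 1 [23T→38T]: ω = 3491.0000×23/38 = 2112.9737 rpm, dir flips to −; running = −2112.9737
Stage 2 [38T→92T]: ω = 2112.9737×38/92 = 872.7500 rpm, dir flips to +; running = +872.7500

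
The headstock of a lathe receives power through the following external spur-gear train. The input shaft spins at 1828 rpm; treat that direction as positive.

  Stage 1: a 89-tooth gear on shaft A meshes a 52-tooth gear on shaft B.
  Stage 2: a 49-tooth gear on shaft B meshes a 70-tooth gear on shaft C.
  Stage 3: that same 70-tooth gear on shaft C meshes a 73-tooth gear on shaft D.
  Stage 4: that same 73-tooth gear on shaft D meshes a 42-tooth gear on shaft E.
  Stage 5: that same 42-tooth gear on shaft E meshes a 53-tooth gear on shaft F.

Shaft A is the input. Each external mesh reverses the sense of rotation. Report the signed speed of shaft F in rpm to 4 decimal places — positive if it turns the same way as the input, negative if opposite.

-2892.5646 rpm (opposite to input, |ω| = 2892.5646 rpm)

Stage 1 [89T→52T]: ω = 1828.0000×89/52 = 3128.6923 rpm, dir flips to −; running = −3128.6923
Stage 2 [49T→70T]: ω = 3128.6923×49/70 = 2190.0846 rpm, dir flips to +; running = +2190.0846
Stage 3 [70T→73T]: ω = 2190.0846×70/73 = 2100.0811 rpm, dir flips to −; running = −2100.0811
Stage 4 [73T→42T]: ω = 2100.0811×73/42 = 3650.1410 rpm, dir flips to +; running = +3650.1410
Stage 5 [42T→53T]: ω = 3650.1410×42/53 = 2892.5646 rpm, dir flips to −; running = −2892.5646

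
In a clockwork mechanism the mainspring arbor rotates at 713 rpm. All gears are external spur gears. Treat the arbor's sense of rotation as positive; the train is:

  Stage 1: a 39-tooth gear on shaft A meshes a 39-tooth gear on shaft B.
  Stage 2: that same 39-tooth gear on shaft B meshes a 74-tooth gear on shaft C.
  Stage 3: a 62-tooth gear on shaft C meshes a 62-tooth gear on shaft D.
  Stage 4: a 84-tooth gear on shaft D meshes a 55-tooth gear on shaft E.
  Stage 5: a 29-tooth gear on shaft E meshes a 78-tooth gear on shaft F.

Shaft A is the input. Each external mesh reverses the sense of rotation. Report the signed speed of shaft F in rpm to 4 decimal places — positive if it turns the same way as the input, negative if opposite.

-213.3744 rpm (opposite to input, |ω| = 213.3744 rpm)

Stage 1 [39T→39T]: ω = 713.0000×39/39 = 713.0000 rpm, dir flips to −; running = −713.0000
Stage 2 [39T→74T]: ω = 713.0000×39/74 = 375.7703 rpm, dir flips to +; running = +375.7703
Stage 3 [62T→62T]: ω = 375.7703×62/62 = 375.7703 rpm, dir flips to −; running = −375.7703
Stage 4 [84T→55T]: ω = 375.7703×84/55 = 573.9037 rpm, dir flips to +; running = +573.9037
Stage 5 [29T→78T]: ω = 573.9037×29/78 = 213.3744 rpm, dir flips to −; running = −213.3744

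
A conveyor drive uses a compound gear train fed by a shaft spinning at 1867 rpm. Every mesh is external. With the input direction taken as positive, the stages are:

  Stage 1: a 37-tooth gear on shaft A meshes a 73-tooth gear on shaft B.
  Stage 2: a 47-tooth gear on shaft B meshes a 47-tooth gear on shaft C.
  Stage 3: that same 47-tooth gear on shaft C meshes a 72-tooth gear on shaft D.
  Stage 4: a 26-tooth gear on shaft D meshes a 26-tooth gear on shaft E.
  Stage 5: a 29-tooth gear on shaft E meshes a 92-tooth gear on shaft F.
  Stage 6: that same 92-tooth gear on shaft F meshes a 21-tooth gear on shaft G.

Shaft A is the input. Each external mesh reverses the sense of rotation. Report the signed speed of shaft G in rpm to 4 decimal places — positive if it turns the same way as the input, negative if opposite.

+853.0358 rpm (same as input, |ω| = 853.0358 rpm)

Stage 1 [37T→73T]: ω = 1867.0000×37/73 = 946.2877 rpm, dir flips to −; running = −946.2877
Stage 2 [47T→47T]: ω = 946.2877×47/47 = 946.2877 rpm, dir flips to +; running = +946.2877
Stage 3 [47T→72T]: ω = 946.2877×47/72 = 617.7156 rpm, dir flips to −; running = −617.7156
Stage 4 [26T→26T]: ω = 617.7156×26/26 = 617.7156 rpm, dir flips to +; running = +617.7156
Stage 5 [29T→92T]: ω = 617.7156×29/92 = 194.7147 rpm, dir flips to −; running = −194.7147
Stage 6 [92T→21T]: ω = 194.7147×92/21 = 853.0358 rpm, dir flips to +; running = +853.0358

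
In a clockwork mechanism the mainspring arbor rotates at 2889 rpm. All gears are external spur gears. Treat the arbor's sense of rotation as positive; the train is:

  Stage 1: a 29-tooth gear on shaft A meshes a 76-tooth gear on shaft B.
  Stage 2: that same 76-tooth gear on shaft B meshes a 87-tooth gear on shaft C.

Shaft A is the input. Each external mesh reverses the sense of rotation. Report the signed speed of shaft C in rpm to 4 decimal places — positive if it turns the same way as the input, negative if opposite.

+963.0000 rpm (same as input, |ω| = 963.0000 rpm)

Stage 1 [29T→76T]: ω = 2889.0000×29/76 = 1102.3816 rpm, dir flips to −; running = −1102.3816
Stage 2 [76T→87T]: ω = 1102.3816×76/87 = 963.0000 rpm, dir flips to +; running = +963.0000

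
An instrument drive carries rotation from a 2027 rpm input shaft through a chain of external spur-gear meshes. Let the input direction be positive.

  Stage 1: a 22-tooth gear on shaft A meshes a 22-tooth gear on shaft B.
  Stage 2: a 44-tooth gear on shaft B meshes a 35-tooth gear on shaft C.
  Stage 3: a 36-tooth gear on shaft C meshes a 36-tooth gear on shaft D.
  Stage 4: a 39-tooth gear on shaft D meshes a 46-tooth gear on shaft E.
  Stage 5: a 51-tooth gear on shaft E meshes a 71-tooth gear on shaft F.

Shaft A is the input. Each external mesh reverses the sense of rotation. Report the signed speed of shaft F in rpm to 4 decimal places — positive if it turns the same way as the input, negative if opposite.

Stage 1 [22T→22T]: ω = 2027.0000×22/22 = 2027.0000 rpm, dir flips to −; running = −2027.0000
Stage 2 [44T→35T]: ω = 2027.0000×44/35 = 2548.2286 rpm, dir flips to +; running = +2548.2286
Stage 3 [36T→36T]: ω = 2548.2286×36/36 = 2548.2286 rpm, dir flips to −; running = −2548.2286
Stage 4 [39T→46T]: ω = 2548.2286×39/46 = 2160.4547 rpm, dir flips to +; running = +2160.4547
Stage 5 [51T→71T]: ω = 2160.4547×51/71 = 1551.8759 rpm, dir flips to −; running = −1551.8759

-1551.8759 rpm (opposite to input, |ω| = 1551.8759 rpm)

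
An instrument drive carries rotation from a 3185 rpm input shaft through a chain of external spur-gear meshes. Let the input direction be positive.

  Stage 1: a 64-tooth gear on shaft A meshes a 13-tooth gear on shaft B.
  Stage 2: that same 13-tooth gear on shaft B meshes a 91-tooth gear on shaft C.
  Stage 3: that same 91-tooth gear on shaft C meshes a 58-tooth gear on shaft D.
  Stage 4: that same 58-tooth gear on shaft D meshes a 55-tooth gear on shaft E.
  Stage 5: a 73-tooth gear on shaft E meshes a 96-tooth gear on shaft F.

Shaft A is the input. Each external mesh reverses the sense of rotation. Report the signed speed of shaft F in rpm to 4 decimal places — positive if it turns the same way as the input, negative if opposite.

Stage 1 [64T→13T]: ω = 3185.0000×64/13 = 15680.0000 rpm, dir flips to −; running = −15680.0000
Stage 2 [13T→91T]: ω = 15680.0000×13/91 = 2240.0000 rpm, dir flips to +; running = +2240.0000
Stage 3 [91T→58T]: ω = 2240.0000×91/58 = 3514.4828 rpm, dir flips to −; running = −3514.4828
Stage 4 [58T→55T]: ω = 3514.4828×58/55 = 3706.1818 rpm, dir flips to +; running = +3706.1818
Stage 5 [73T→96T]: ω = 3706.1818×73/96 = 2818.2424 rpm, dir flips to −; running = −2818.2424

-2818.2424 rpm (opposite to input, |ω| = 2818.2424 rpm)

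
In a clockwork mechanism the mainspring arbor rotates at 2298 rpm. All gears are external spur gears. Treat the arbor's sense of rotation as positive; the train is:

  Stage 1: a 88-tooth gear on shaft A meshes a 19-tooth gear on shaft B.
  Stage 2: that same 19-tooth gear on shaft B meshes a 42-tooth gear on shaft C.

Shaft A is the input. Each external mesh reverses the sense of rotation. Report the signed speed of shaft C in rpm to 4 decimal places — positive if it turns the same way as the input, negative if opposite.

+4814.8571 rpm (same as input, |ω| = 4814.8571 rpm)

Stage 1 [88T→19T]: ω = 2298.0000×88/19 = 10643.3684 rpm, dir flips to −; running = −10643.3684
Stage 2 [19T→42T]: ω = 10643.3684×19/42 = 4814.8571 rpm, dir flips to +; running = +4814.8571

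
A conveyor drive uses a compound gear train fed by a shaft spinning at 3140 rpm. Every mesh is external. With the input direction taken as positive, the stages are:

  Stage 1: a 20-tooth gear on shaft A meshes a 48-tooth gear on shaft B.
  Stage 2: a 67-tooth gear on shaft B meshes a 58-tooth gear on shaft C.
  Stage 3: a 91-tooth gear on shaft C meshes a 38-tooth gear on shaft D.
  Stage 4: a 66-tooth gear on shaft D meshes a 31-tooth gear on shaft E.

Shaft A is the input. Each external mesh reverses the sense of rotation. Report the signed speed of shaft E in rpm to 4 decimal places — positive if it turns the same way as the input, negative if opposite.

Stage 1 [20T→48T]: ω = 3140.0000×20/48 = 1308.3333 rpm, dir flips to −; running = −1308.3333
Stage 2 [67T→58T]: ω = 1308.3333×67/58 = 1511.3506 rpm, dir flips to +; running = +1511.3506
Stage 3 [91T→38T]: ω = 1511.3506×91/38 = 3619.2869 rpm, dir flips to −; running = −3619.2869
Stage 4 [66T→31T]: ω = 3619.2869×66/31 = 7705.5786 rpm, dir flips to +; running = +7705.5786

+7705.5786 rpm (same as input, |ω| = 7705.5786 rpm)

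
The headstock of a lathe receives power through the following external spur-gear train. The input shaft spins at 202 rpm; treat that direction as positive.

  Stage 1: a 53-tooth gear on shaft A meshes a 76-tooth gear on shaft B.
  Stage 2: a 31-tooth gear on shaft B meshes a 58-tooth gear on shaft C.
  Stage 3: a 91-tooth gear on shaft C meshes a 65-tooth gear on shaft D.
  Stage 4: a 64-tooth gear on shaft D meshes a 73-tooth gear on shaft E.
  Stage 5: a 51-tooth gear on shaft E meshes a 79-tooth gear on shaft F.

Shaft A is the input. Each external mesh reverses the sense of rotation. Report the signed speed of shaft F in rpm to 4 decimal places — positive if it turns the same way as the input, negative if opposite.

Stage 1 [53T→76T]: ω = 202.0000×53/76 = 140.8684 rpm, dir flips to −; running = −140.8684
Stage 2 [31T→58T]: ω = 140.8684×31/58 = 75.2917 rpm, dir flips to +; running = +75.2917
Stage 3 [91T→65T]: ω = 75.2917×91/65 = 105.4084 rpm, dir flips to −; running = −105.4084
Stage 4 [64T→73T]: ω = 105.4084×64/73 = 92.4129 rpm, dir flips to +; running = +92.4129
Stage 5 [51T→79T]: ω = 92.4129×51/79 = 59.6589 rpm, dir flips to −; running = −59.6589

-59.6589 rpm (opposite to input, |ω| = 59.6589 rpm)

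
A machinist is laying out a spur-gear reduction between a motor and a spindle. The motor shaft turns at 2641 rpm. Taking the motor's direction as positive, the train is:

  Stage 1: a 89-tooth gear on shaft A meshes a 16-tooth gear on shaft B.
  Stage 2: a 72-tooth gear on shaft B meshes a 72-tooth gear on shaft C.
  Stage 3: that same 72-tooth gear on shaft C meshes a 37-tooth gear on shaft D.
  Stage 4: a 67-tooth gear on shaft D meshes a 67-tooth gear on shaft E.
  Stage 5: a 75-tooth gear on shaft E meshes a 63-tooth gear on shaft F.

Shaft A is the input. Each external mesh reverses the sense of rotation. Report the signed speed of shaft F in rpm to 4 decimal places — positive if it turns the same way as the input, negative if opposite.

-34032.1911 rpm (opposite to input, |ω| = 34032.1911 rpm)

Stage 1 [89T→16T]: ω = 2641.0000×89/16 = 14690.5625 rpm, dir flips to −; running = −14690.5625
Stage 2 [72T→72T]: ω = 14690.5625×72/72 = 14690.5625 rpm, dir flips to +; running = +14690.5625
Stage 3 [72T→37T]: ω = 14690.5625×72/37 = 28587.0405 rpm, dir flips to −; running = −28587.0405
Stage 4 [67T→67T]: ω = 28587.0405×67/67 = 28587.0405 rpm, dir flips to +; running = +28587.0405
Stage 5 [75T→63T]: ω = 28587.0405×75/63 = 34032.1911 rpm, dir flips to −; running = −34032.1911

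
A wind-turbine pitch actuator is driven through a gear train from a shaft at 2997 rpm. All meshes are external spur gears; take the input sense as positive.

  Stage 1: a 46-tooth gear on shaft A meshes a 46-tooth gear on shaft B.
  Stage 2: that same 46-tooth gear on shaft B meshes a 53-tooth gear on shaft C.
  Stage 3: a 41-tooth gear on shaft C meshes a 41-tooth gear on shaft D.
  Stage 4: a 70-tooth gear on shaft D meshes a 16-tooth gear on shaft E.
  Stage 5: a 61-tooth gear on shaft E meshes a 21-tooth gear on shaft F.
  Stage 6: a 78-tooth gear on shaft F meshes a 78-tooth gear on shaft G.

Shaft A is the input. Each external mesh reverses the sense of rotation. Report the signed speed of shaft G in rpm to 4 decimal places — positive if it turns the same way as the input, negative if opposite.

Stage 1 [46T→46T]: ω = 2997.0000×46/46 = 2997.0000 rpm, dir flips to −; running = −2997.0000
Stage 2 [46T→53T]: ω = 2997.0000×46/53 = 2601.1698 rpm, dir flips to +; running = +2601.1698
Stage 3 [41T→41T]: ω = 2601.1698×41/41 = 2601.1698 rpm, dir flips to −; running = −2601.1698
Stage 4 [70T→16T]: ω = 2601.1698×70/16 = 11380.1179 rpm, dir flips to +; running = +11380.1179
Stage 5 [61T→21T]: ω = 11380.1179×61/21 = 33056.5330 rpm, dir flips to −; running = −33056.5330
Stage 6 [78T→78T]: ω = 33056.5330×78/78 = 33056.5330 rpm, dir flips to +; running = +33056.5330

+33056.5330 rpm (same as input, |ω| = 33056.5330 rpm)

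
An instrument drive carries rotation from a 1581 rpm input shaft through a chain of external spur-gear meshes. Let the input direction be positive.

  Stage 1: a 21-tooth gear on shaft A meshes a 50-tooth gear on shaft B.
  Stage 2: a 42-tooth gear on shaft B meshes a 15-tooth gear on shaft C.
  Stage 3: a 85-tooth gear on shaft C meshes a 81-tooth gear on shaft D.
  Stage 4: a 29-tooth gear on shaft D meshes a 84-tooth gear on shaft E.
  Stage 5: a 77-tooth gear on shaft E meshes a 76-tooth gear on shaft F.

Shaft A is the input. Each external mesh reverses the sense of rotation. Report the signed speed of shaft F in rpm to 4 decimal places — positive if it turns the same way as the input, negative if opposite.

Stage 1 [21T→50T]: ω = 1581.0000×21/50 = 664.0200 rpm, dir flips to −; running = −664.0200
Stage 2 [42T→15T]: ω = 664.0200×42/15 = 1859.2560 rpm, dir flips to +; running = +1859.2560
Stage 3 [85T→81T]: ω = 1859.2560×85/81 = 1951.0711 rpm, dir flips to −; running = −1951.0711
Stage 4 [29T→84T]: ω = 1951.0711×29/84 = 673.5841 rpm, dir flips to +; running = +673.5841
Stage 5 [77T→76T]: ω = 673.5841×77/76 = 682.4470 rpm, dir flips to −; running = −682.4470

-682.4470 rpm (opposite to input, |ω| = 682.4470 rpm)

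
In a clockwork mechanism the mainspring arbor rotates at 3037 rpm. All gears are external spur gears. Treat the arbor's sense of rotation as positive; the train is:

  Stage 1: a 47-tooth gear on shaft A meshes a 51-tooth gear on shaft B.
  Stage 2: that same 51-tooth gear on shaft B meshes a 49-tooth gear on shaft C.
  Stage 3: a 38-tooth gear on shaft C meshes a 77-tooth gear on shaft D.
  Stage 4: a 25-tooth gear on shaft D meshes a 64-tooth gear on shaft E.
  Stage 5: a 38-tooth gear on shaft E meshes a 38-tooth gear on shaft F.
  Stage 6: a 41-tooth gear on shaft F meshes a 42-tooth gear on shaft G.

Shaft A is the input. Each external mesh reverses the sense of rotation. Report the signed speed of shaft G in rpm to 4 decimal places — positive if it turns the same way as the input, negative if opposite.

+548.1937 rpm (same as input, |ω| = 548.1937 rpm)

Stage 1 [47T→51T]: ω = 3037.0000×47/51 = 2798.8039 rpm, dir flips to −; running = −2798.8039
Stage 2 [51T→49T]: ω = 2798.8039×51/49 = 2913.0408 rpm, dir flips to +; running = +2913.0408
Stage 3 [38T→77T]: ω = 2913.0408×38/77 = 1437.6046 rpm, dir flips to −; running = −1437.6046
Stage 4 [25T→64T]: ω = 1437.6046×25/64 = 561.5643 rpm, dir flips to +; running = +561.5643
Stage 5 [38T→38T]: ω = 561.5643×38/38 = 561.5643 rpm, dir flips to −; running = −561.5643
Stage 6 [41T→42T]: ω = 561.5643×41/42 = 548.1937 rpm, dir flips to +; running = +548.1937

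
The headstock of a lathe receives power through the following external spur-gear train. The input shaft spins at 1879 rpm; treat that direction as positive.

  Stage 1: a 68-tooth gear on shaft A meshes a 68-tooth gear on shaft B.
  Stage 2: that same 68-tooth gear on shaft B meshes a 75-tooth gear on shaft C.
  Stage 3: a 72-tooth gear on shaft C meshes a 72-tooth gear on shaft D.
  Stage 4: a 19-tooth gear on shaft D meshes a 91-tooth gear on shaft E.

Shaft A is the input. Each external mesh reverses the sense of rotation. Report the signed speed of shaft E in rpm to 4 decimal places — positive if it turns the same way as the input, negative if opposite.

+355.7023 rpm (same as input, |ω| = 355.7023 rpm)

Stage 1 [68T→68T]: ω = 1879.0000×68/68 = 1879.0000 rpm, dir flips to −; running = −1879.0000
Stage 2 [68T→75T]: ω = 1879.0000×68/75 = 1703.6267 rpm, dir flips to +; running = +1703.6267
Stage 3 [72T→72T]: ω = 1703.6267×72/72 = 1703.6267 rpm, dir flips to −; running = −1703.6267
Stage 4 [19T→91T]: ω = 1703.6267×19/91 = 355.7023 rpm, dir flips to +; running = +355.7023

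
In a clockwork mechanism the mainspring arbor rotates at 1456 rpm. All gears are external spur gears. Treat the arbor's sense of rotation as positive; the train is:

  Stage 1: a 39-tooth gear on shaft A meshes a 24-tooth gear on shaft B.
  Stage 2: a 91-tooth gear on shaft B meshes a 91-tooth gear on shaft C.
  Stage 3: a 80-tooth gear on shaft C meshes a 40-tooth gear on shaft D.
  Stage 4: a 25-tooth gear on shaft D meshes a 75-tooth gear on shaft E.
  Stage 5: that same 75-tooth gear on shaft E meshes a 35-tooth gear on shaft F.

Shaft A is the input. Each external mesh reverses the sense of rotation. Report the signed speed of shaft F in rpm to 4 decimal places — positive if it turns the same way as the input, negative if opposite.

-3380.0000 rpm (opposite to input, |ω| = 3380.0000 rpm)

Stage 1 [39T→24T]: ω = 1456.0000×39/24 = 2366.0000 rpm, dir flips to −; running = −2366.0000
Stage 2 [91T→91T]: ω = 2366.0000×91/91 = 2366.0000 rpm, dir flips to +; running = +2366.0000
Stage 3 [80T→40T]: ω = 2366.0000×80/40 = 4732.0000 rpm, dir flips to −; running = −4732.0000
Stage 4 [25T→75T]: ω = 4732.0000×25/75 = 1577.3333 rpm, dir flips to +; running = +1577.3333
Stage 5 [75T→35T]: ω = 1577.3333×75/35 = 3380.0000 rpm, dir flips to −; running = −3380.0000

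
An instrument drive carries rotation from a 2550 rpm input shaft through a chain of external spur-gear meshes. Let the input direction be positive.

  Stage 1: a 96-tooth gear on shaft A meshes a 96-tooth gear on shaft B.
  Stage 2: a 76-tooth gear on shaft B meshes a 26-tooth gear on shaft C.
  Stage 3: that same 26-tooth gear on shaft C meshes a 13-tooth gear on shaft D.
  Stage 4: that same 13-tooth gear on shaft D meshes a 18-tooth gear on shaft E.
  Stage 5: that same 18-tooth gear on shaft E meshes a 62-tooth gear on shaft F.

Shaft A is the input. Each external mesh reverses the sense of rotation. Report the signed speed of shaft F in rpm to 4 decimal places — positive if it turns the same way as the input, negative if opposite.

-3125.8065 rpm (opposite to input, |ω| = 3125.8065 rpm)

Stage 1 [96T→96T]: ω = 2550.0000×96/96 = 2550.0000 rpm, dir flips to −; running = −2550.0000
Stage 2 [76T→26T]: ω = 2550.0000×76/26 = 7453.8462 rpm, dir flips to +; running = +7453.8462
Stage 3 [26T→13T]: ω = 7453.8462×26/13 = 14907.6923 rpm, dir flips to −; running = −14907.6923
Stage 4 [13T→18T]: ω = 14907.6923×13/18 = 10766.6667 rpm, dir flips to +; running = +10766.6667
Stage 5 [18T→62T]: ω = 10766.6667×18/62 = 3125.8065 rpm, dir flips to −; running = −3125.8065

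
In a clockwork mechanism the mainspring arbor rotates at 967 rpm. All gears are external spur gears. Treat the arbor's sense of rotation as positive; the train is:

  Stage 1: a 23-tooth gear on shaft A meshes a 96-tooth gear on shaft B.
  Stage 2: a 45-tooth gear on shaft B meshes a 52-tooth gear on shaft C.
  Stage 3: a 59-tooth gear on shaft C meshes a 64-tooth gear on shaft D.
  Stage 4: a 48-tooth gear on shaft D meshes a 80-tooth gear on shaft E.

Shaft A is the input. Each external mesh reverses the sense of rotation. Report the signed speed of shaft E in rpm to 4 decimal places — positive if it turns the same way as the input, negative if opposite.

+110.8959 rpm (same as input, |ω| = 110.8959 rpm)

Stage 1 [23T→96T]: ω = 967.0000×23/96 = 231.6771 rpm, dir flips to −; running = −231.6771
Stage 2 [45T→52T]: ω = 231.6771×45/52 = 200.4898 rpm, dir flips to +; running = +200.4898
Stage 3 [59T→64T]: ω = 200.4898×59/64 = 184.8265 rpm, dir flips to −; running = −184.8265
Stage 4 [48T→80T]: ω = 184.8265×48/80 = 110.8959 rpm, dir flips to +; running = +110.8959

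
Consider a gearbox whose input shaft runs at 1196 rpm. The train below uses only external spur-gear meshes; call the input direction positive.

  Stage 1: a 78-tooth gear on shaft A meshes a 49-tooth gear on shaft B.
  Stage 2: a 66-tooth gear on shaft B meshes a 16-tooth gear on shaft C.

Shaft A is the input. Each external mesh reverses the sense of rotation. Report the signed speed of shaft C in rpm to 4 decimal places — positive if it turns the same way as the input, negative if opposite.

Stage 1 [78T→49T]: ω = 1196.0000×78/49 = 1903.8367 rpm, dir flips to −; running = −1903.8367
Stage 2 [66T→16T]: ω = 1903.8367×66/16 = 7853.3265 rpm, dir flips to +; running = +7853.3265

+7853.3265 rpm (same as input, |ω| = 7853.3265 rpm)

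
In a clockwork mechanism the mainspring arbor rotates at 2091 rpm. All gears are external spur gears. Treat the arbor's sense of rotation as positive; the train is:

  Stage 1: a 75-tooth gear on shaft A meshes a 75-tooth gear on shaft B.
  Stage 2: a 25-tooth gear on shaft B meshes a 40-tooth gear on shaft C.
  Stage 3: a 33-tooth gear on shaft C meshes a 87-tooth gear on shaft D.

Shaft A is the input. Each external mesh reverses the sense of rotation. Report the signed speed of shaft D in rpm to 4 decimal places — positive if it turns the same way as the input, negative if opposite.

Stage 1 [75T→75T]: ω = 2091.0000×75/75 = 2091.0000 rpm, dir flips to −; running = −2091.0000
Stage 2 [25T→40T]: ω = 2091.0000×25/40 = 1306.8750 rpm, dir flips to +; running = +1306.8750
Stage 3 [33T→87T]: ω = 1306.8750×33/87 = 495.7112 rpm, dir flips to −; running = −495.7112

-495.7112 rpm (opposite to input, |ω| = 495.7112 rpm)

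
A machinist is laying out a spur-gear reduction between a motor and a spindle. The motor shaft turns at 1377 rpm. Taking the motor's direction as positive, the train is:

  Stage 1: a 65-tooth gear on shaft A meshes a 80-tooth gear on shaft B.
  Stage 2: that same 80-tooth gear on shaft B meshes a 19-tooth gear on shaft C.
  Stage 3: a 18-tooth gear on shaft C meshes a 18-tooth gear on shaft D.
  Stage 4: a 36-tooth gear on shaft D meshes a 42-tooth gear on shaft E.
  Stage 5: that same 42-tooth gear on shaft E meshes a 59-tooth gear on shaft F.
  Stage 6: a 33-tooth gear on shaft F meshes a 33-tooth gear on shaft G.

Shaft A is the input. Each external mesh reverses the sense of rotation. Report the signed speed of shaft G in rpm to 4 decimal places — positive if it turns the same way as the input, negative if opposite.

Stage 1 [65T→80T]: ω = 1377.0000×65/80 = 1118.8125 rpm, dir flips to −; running = −1118.8125
Stage 2 [80T→19T]: ω = 1118.8125×80/19 = 4710.7895 rpm, dir flips to +; running = +4710.7895
Stage 3 [18T→18T]: ω = 4710.7895×18/18 = 4710.7895 rpm, dir flips to −; running = −4710.7895
Stage 4 [36T→42T]: ω = 4710.7895×36/42 = 4037.8195 rpm, dir flips to +; running = +4037.8195
Stage 5 [42T→59T]: ω = 4037.8195×42/59 = 2874.3800 rpm, dir flips to −; running = −2874.3800
Stage 6 [33T→33T]: ω = 2874.3800×33/33 = 2874.3800 rpm, dir flips to +; running = +2874.3800

+2874.3800 rpm (same as input, |ω| = 2874.3800 rpm)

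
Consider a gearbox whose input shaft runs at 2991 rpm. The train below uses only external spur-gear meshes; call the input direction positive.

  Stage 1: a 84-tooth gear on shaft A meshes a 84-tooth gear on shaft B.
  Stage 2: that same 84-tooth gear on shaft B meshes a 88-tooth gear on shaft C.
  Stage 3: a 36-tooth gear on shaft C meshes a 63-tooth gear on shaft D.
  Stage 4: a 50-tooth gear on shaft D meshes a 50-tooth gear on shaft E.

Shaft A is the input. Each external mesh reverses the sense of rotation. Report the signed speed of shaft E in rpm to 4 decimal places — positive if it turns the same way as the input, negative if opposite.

+1631.4545 rpm (same as input, |ω| = 1631.4545 rpm)

Stage 1 [84T→84T]: ω = 2991.0000×84/84 = 2991.0000 rpm, dir flips to −; running = −2991.0000
Stage 2 [84T→88T]: ω = 2991.0000×84/88 = 2855.0455 rpm, dir flips to +; running = +2855.0455
Stage 3 [36T→63T]: ω = 2855.0455×36/63 = 1631.4545 rpm, dir flips to −; running = −1631.4545
Stage 4 [50T→50T]: ω = 1631.4545×50/50 = 1631.4545 rpm, dir flips to +; running = +1631.4545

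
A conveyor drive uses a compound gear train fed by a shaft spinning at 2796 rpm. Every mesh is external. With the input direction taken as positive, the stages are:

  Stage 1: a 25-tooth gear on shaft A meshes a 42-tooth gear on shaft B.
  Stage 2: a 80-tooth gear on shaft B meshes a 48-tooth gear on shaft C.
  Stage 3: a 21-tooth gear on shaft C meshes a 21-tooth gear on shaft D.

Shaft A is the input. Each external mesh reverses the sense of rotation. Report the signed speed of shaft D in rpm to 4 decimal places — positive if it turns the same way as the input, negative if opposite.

-2773.8095 rpm (opposite to input, |ω| = 2773.8095 rpm)

Stage 1 [25T→42T]: ω = 2796.0000×25/42 = 1664.2857 rpm, dir flips to −; running = −1664.2857
Stage 2 [80T→48T]: ω = 1664.2857×80/48 = 2773.8095 rpm, dir flips to +; running = +2773.8095
Stage 3 [21T→21T]: ω = 2773.8095×21/21 = 2773.8095 rpm, dir flips to −; running = −2773.8095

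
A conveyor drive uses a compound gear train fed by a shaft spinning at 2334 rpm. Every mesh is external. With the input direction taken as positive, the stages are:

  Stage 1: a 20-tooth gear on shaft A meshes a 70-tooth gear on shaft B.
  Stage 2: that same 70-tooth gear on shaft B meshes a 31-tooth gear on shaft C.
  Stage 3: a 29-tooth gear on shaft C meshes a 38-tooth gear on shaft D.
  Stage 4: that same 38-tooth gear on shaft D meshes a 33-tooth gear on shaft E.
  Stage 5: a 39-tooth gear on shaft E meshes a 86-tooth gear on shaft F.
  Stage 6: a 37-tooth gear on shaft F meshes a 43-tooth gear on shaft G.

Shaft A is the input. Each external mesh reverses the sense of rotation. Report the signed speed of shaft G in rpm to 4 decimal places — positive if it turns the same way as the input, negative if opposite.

+516.3601 rpm (same as input, |ω| = 516.3601 rpm)

Stage 1 [20T→70T]: ω = 2334.0000×20/70 = 666.8571 rpm, dir flips to −; running = −666.8571
Stage 2 [70T→31T]: ω = 666.8571×70/31 = 1505.8065 rpm, dir flips to +; running = +1505.8065
Stage 3 [29T→38T]: ω = 1505.8065×29/38 = 1149.1681 rpm, dir flips to −; running = −1149.1681
Stage 4 [38T→33T]: ω = 1149.1681×38/33 = 1323.2845 rpm, dir flips to +; running = +1323.2845
Stage 5 [39T→86T]: ω = 1323.2845×39/86 = 600.0941 rpm, dir flips to −; running = −600.0941
Stage 6 [37T→43T]: ω = 600.0941×37/43 = 516.3601 rpm, dir flips to +; running = +516.3601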